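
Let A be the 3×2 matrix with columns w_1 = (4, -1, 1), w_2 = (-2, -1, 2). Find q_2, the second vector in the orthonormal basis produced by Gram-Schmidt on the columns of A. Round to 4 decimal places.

q_2 = (-0.3222, -0.4632, 0.8256)

w_1 = (4, -1, 1); ‖w_1‖ = 4.2426, so q_1 = (0.9428, -0.2357, 0.2357).
q_1·w_2 = 0.9428·(-2) + (-0.2357)·(-1) + 0.2357·2 = -1.1785.
u_2 = w_2 + 1.1785·q_1 = (-0.8889, -1.2778, 2.2778).
‖u_2‖ = 2.7588, so q_2 = (-0.3222, -0.4632, 0.8256).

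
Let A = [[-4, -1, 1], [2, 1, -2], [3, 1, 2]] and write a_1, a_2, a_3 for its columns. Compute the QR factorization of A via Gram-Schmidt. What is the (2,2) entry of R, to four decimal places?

r_{22} = 0.4549

a_1 = (-4, 2, 3); ‖a_1‖ = 5.3852, so q_1 = (-0.7428, 0.3714, 0.5571).
q_1·a_2 = (-0.7428)·(-1) + 0.3714·1 + 0.5571·1 = 1.6713.
u_2 = a_2 − 1.6713·q_1 = (0.2414, 0.3793, 0.0690).
r_{22} = ‖u_2‖ = 0.4549.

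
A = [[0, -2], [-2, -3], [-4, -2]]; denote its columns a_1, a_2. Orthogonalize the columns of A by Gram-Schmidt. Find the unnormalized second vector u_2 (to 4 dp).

u_2 = (-2.0000, -1.6000, 0.8000)

q_1 = a_1/‖a_1‖ = (0, -2, -4)/4.4721 = (0.0000, -0.4472, -0.8944).
r_{12} = q_1·a_2 = 3.1305.
u_2 = a_2 − 3.1305·q_1 = (-2.0000, -1.6000, 0.8000).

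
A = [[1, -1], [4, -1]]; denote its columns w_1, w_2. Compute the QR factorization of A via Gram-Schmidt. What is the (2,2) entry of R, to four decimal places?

r_{22} = 0.7276

w_1 = (1, 4); ‖w_1‖ = 4.1231, so e_1 = (0.2425, 0.9701).
e_1·w_2 = 0.2425·(-1) + 0.9701·(-1) = -1.2127.
u_2 = w_2 + 1.2127·e_1 = (-0.7059, 0.1765).
r_{22} = ‖u_2‖ = 0.7276.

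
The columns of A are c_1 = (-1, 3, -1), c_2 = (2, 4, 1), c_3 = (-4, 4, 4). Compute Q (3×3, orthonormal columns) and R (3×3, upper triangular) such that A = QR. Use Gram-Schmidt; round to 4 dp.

Q = [[-0.3015, 0.7632, -0.5715], [0.9045, 0.4185, 0.0816], [-0.3015, 0.4924, 0.8165]], R = [[3.3166, 2.7136, 3.6181], [0.0000, 3.6927, 0.5908], [0.0000, 0.0000, 5.8788]]

e_1 = c_1/‖c_1‖ = (-1, 3, -1)/3.3166 = (-0.3015, 0.9045, -0.3015).
r_{12} = e_1·c_2 = 2.7136.
u_2 = c_2 − 2.7136·e_1 = (2.8182, 1.5455, 1.8182).
‖u_2‖ = 3.6927, so e_2 = (0.7632, 0.4185, 0.4924).
r_{13} = e_1·c_3 = 3.6181; r_{23} = e_2·c_3 = 0.5908.
u_3 = c_3 − 3.6181·e_1 − 0.5908·e_2 = (-3.3600, 0.4800, 4.8000).
‖u_3‖ = 5.8788, so e_3 = (-0.5715, 0.0816, 0.8165).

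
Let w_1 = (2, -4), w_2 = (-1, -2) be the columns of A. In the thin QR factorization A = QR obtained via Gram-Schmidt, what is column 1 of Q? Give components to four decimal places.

w_1 = (2, -4); ‖w_1‖ = 4.4721, so q_1 = (0.4472, -0.8944).

q_1 = (0.4472, -0.8944)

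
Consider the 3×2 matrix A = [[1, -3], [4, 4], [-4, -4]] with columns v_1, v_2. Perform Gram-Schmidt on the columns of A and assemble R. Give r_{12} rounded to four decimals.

e_1 = v_1/‖v_1‖ = (1, 4, -4)/5.7446 = (0.1741, 0.6963, -0.6963).
r_{12} = e_1·v_2 = 5.0483.

r_{12} = 5.0483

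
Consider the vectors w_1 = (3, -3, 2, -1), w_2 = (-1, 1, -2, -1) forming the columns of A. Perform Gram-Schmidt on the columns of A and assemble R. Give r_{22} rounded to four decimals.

w_1 = (3, -3, 2, -1); ‖w_1‖ = 4.7958, so q_1 = (0.6255, -0.6255, 0.4170, -0.2085).
q_1·w_2 = 0.6255·(-1) + (-0.6255)·1 + 0.4170·(-2) + (-0.2085)·(-1) = -1.8766.
u_2 = w_2 + 1.8766·q_1 = (0.1739, -0.1739, -1.2174, -1.3913).
r_{22} = ‖u_2‖ = 1.8650.

r_{22} = 1.8650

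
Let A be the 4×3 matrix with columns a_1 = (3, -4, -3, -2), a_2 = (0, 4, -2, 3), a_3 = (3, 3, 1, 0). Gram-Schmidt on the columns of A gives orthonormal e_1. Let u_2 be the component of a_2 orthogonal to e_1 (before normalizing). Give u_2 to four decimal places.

a_1 = (3, -4, -3, -2); ‖a_1‖ = 6.1644, so e_1 = (0.4867, -0.6489, -0.4867, -0.3244).
e_1·a_2 = 0.4867·0 + (-0.6489)·4 + (-0.4867)·(-2) + (-0.3244)·3 = -2.5955.
u_2 = a_2 + 2.5955·e_1 = (1.2632, 2.3158, -3.2632, 2.1579).

u_2 = (1.2632, 2.3158, -3.2632, 2.1579)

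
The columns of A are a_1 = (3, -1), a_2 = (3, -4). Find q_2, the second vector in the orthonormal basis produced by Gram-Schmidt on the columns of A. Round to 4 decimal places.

q_2 = (-0.3162, -0.9487)

a_1 = (3, -1); ‖a_1‖ = 3.1623, so q_1 = (0.9487, -0.3162).
q_1·a_2 = 0.9487·3 + (-0.3162)·(-4) = 4.1110.
u_2 = a_2 − 4.1110·q_1 = (-0.9000, -2.7000).
‖u_2‖ = 2.8460, so q_2 = (-0.3162, -0.9487).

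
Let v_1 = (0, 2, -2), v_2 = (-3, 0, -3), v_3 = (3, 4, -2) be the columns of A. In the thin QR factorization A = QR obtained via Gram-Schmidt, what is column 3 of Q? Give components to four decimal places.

q_3 = (0.5774, -0.5774, -0.5774)

v_1 = (0, 2, -2); ‖v_1‖ = 2.8284, so q_1 = (0.0000, 0.7071, -0.7071).
q_1·v_2 = 0.0000·(-3) + 0.7071·0 + (-0.7071)·(-3) = 2.1213.
u_2 = v_2 − 2.1213·q_1 = (-3.0000, -1.5000, -1.5000).
‖u_2‖ = 3.6742, so q_2 = (-0.8165, -0.4082, -0.4082).
q_1·v_3 = 0.0000·3 + 0.7071·4 + (-0.7071)·(-2) = 4.2426; q_2·v_3 = (-0.8165)·3 + (-0.4082)·4 + (-0.4082)·(-2) = -3.2660.
u_3 = v_3 − 4.2426·q_1 + 3.2660·q_2 = (0.3333, -0.3333, -0.3333).
‖u_3‖ = 0.5774, so q_3 = (0.5774, -0.5774, -0.5774).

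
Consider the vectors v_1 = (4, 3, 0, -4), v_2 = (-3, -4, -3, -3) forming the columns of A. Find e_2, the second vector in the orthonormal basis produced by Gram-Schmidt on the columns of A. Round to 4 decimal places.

e_1 = v_1/‖v_1‖ = (4, 3, 0, -4)/6.4031 = (0.6247, 0.4685, 0.0000, -0.6247).
r_{12} = e_1·v_2 = -1.8741.
u_2 = v_2 + 1.8741·e_1 = (-1.8293, -3.1220, -3.0000, -4.1707).
‖u_2‖ = 6.2839, so e_2 = (-0.2911, -0.4968, -0.4774, -0.6637).

e_2 = (-0.2911, -0.4968, -0.4774, -0.6637)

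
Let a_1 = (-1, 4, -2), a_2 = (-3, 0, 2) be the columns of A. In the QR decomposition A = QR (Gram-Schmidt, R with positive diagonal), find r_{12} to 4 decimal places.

r_{12} = -0.2182

a_1 = (-1, 4, -2); ‖a_1‖ = 4.5826, so e_1 = (-0.2182, 0.8729, -0.4364).
r_{12} = e_1·a_2 = -0.2182.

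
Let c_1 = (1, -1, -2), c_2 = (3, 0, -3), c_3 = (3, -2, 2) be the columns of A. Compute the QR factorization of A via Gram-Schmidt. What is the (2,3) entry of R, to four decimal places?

c_1 = (1, -1, -2); ‖c_1‖ = 2.4495, so q_1 = (0.4082, -0.4082, -0.8165).
q_1·c_2 = 0.4082·3 + (-0.4082)·0 + (-0.8165)·(-3) = 3.6742.
u_2 = c_2 − 3.6742·q_1 = (1.5000, 1.5000, 0.0000).
‖u_2‖ = 2.1213, so q_2 = (0.7071, 0.7071, 0.0000).
r_{23} = q_2·c_3 = 0.7071.

r_{23} = 0.7071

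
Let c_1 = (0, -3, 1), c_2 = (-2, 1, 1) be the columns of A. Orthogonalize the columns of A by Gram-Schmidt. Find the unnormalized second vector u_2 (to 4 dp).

u_2 = (-2.0000, 0.4000, 1.2000)

q_1 = c_1/‖c_1‖ = (0, -3, 1)/3.1623 = (0.0000, -0.9487, 0.3162).
r_{12} = q_1·c_2 = -0.6325.
u_2 = c_2 + 0.6325·q_1 = (-2.0000, 0.4000, 1.2000).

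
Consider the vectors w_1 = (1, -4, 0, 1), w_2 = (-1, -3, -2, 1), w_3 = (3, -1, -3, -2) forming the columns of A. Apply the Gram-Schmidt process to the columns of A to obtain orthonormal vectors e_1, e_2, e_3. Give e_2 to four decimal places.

w_1 = (1, -4, 0, 1); ‖w_1‖ = 4.2426, so e_1 = (0.2357, -0.9428, 0.0000, 0.2357).
e_1·w_2 = 0.2357·(-1) + (-0.9428)·(-3) + 0.0000·(-2) + 0.2357·1 = 2.8284.
u_2 = w_2 − 2.8284·e_1 = (-1.6667, -0.3333, -2.0000, 0.3333).
‖u_2‖ = 2.6458, so e_2 = (-0.6299, -0.1260, -0.7559, 0.1260).

e_2 = (-0.6299, -0.1260, -0.7559, 0.1260)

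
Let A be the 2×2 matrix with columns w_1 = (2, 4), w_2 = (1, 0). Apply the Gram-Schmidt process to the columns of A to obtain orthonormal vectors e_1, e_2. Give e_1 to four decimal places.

e_1 = w_1/‖w_1‖ = (2, 4)/4.4721 = (0.4472, 0.8944).

e_1 = (0.4472, 0.8944)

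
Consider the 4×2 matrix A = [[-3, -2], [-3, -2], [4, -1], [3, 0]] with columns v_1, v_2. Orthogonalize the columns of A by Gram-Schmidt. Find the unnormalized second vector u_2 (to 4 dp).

v_1 = (-3, -3, 4, 3); ‖v_1‖ = 6.5574, so q_1 = (-0.4575, -0.4575, 0.6100, 0.4575).
q_1·v_2 = (-0.4575)·(-2) + (-0.4575)·(-2) + 0.6100·(-1) + 0.4575·0 = 1.2200.
u_2 = v_2 − 1.2200·q_1 = (-1.4419, -1.4419, -1.7442, -0.5581).

u_2 = (-1.4419, -1.4419, -1.7442, -0.5581)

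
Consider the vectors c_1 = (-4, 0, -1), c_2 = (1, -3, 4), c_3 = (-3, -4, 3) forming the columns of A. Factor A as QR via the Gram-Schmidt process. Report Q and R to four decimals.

c_1 = (-4, 0, -1); ‖c_1‖ = 4.1231, so e_1 = (-0.9701, 0.0000, -0.2425).
e_1·c_2 = (-0.9701)·1 + 0.0000·(-3) + (-0.2425)·4 = -1.9403.
u_2 = c_2 + 1.9403·e_1 = (-0.8824, -3.0000, 3.5294).
‖u_2‖ = 4.7154, so e_2 = (-0.1871, -0.6362, 0.7485).
e_1·c_3 = (-0.9701)·(-3) + 0.0000·(-4) + (-0.2425)·3 = 2.1828; e_2·c_3 = (-0.1871)·(-3) + (-0.6362)·(-4) + 0.7485·3 = 5.3516.
u_3 = c_3 − 2.1828·e_1 − 5.3516·e_2 = (0.1190, -0.5952, -0.4762).
‖u_3‖ = 0.7715, so e_3 = (0.1543, -0.7715, -0.6172).

Q = [[-0.9701, -0.1871, 0.1543], [0.0000, -0.6362, -0.7715], [-0.2425, 0.7485, -0.6172]], R = [[4.1231, -1.9403, 2.1828], [0.0000, 4.7154, 5.3516], [0.0000, 0.0000, 0.7715]]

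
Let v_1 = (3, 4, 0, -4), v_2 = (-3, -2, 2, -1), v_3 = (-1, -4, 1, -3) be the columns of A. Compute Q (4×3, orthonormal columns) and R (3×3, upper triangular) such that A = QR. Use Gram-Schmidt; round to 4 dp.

Q = [[0.4685, -0.5500, 0.4442], [0.6247, -0.1964, -0.7441], [0.0000, 0.5369, -0.2832], [-0.6247, -0.6089, -0.4109]], R = [[6.4031, -2.0303, -1.0932], [0.0000, 3.7253, 3.6991], [0.0000, 0.0000, 3.4816]]

v_1 = (3, 4, 0, -4); ‖v_1‖ = 6.4031, so e_1 = (0.4685, 0.6247, 0.0000, -0.6247).
e_1·v_2 = 0.4685·(-3) + 0.6247·(-2) + 0.0000·2 + (-0.6247)·(-1) = -2.0303.
u_2 = v_2 + 2.0303·e_1 = (-2.0488, -0.7317, 2.0000, -2.2683).
‖u_2‖ = 3.7253, so e_2 = (-0.5500, -0.1964, 0.5369, -0.6089).
e_1·v_3 = 0.4685·(-1) + 0.6247·(-4) + 0.0000·1 + (-0.6247)·(-3) = -1.0932; e_2·v_3 = (-0.5500)·(-1) + (-0.1964)·(-4) + 0.5369·1 + (-0.6089)·(-3) = 3.6991.
u_3 = v_3 + 1.0932·e_1 − 3.6991·e_2 = (1.5466, -2.5905, -0.9859, -1.4306).
‖u_3‖ = 3.4816, so e_3 = (0.4442, -0.7441, -0.2832, -0.4109).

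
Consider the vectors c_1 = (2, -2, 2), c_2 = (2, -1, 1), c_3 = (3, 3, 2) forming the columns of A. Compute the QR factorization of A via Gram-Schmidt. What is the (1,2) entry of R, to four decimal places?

r_{12} = 2.3094

c_1 = (2, -2, 2); ‖c_1‖ = 3.4641, so e_1 = (0.5774, -0.5774, 0.5774).
r_{12} = e_1·c_2 = 2.3094.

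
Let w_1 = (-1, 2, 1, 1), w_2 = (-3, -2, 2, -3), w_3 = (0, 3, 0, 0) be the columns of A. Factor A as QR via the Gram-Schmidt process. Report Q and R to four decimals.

w_1 = (-1, 2, 1, 1); ‖w_1‖ = 2.6458, so e_1 = (-0.3780, 0.7559, 0.3780, 0.3780).
e_1·w_2 = (-0.3780)·(-3) + 0.7559·(-2) + 0.3780·2 + 0.3780·(-3) = -0.7559.
u_2 = w_2 + 0.7559·e_1 = (-3.2857, -1.4286, 2.2857, -2.7143).
‖u_2‖ = 5.0427, so e_2 = (-0.6516, -0.2833, 0.4533, -0.5383).
e_1·w_3 = (-0.3780)·0 + 0.7559·3 + 0.3780·0 + 0.3780·0 = 2.2678; e_2·w_3 = (-0.6516)·0 + (-0.2833)·3 + 0.4533·0 + (-0.5383)·0 = -0.8499.
u_3 = w_3 − 2.2678·e_1 + 0.8499·e_2 = (0.3034, 1.0449, -0.4719, -1.3146).
‖u_3‖ = 1.7705, so e_3 = (0.1713, 0.5902, -0.2665, -0.7425).

Q = [[-0.3780, -0.6516, 0.1713], [0.7559, -0.2833, 0.5902], [0.3780, 0.4533, -0.2665], [0.3780, -0.5383, -0.7425]], R = [[2.6458, -0.7559, 2.2678], [0.0000, 5.0427, -0.8499], [0.0000, 0.0000, 1.7705]]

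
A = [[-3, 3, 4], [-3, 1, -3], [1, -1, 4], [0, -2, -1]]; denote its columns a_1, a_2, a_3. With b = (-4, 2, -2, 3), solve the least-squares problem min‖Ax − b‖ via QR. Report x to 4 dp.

a_1 = (-3, -3, 1, 0); ‖a_1‖ = 4.3589, so e_1 = (-0.6882, -0.6882, 0.2294, 0.0000).
e_1·a_2 = (-0.6882)·3 + (-0.6882)·1 + 0.2294·(-1) + 0.0000·(-2) = -2.9824.
u_2 = a_2 + 2.9824·e_1 = (0.9474, -1.0526, -0.3158, -2.0000).
‖u_2‖ = 2.4709, so e_2 = (0.3834, -0.4260, -0.1278, -0.8094).
e_1·a_3 = (-0.6882)·4 + (-0.6882)·(-3) + 0.2294·4 + 0.0000·(-1) = 0.2294; e_2·a_3 = 0.3834·4 + (-0.4260)·(-3) + (-0.1278)·4 + (-0.8094)·(-1) = 3.1099.
u_3 = a_3 − 0.2294·e_1 − 3.1099·e_2 = (2.9655, -1.5172, 4.3448, 1.5172).
‖u_3‖ = 5.6812, so e_3 = (0.5220, -0.2671, 0.7648, 0.2671).
Qᵀb = (0.9177, -4.5584, -3.3504).
Back-substitute: x_3 = -3.3504/5.6812 = -0.5897.
x_2 = (-4.5584 − 3.1099·(-0.5897))/2.4709 = -1.1026.
x_1 = (0.9177 + 2.9824·(-1.1026) − 0.2294·(-0.5897))/4.3589 = -0.5128.

x = (-0.5128, -1.1026, -0.5897)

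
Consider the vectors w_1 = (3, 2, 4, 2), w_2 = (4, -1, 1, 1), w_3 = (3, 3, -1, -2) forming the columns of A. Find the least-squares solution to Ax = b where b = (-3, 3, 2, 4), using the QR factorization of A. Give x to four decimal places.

x = (1.0978, -1.2591, -0.4404)

e_1 = w_1/‖w_1‖ = (3, 2, 4, 2)/5.7446 = (0.5222, 0.3482, 0.6963, 0.3482).
r_{12} = e_1·w_2 = 2.7852.
u_2 = w_2 − 2.7852·e_1 = (2.5455, -1.9697, -0.9394, 0.0303).
‖u_2‖ = 3.3530, so e_2 = (0.7592, -0.5874, -0.2802, 0.0090).
r_{13} = e_1·w_3 = 1.2185; r_{23} = e_2·w_3 = 0.7772.
u_3 = w_3 − 1.2185·e_1 − 0.7772·e_2 = (1.7736, 3.0323, -1.6307, -2.4313).
‖u_3‖ = 4.5729, so e_3 = (0.3879, 0.6631, -0.3566, -0.5317).
Qᵀb = (2.2630, -4.5640, -2.0141).
Back-substitute: x_3 = -2.0141/4.5729 = -0.4404.
x_2 = (-4.5640 − 0.7772·(-0.4404))/3.3530 = -1.2591.
x_1 = (2.2630 − 2.7852·(-1.2591) − 1.2185·(-0.4404))/5.7446 = 1.0978.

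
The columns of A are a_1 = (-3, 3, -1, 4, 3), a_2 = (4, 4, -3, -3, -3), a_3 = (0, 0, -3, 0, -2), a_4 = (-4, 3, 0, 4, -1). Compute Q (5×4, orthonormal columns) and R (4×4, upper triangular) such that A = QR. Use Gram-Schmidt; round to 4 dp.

a_1 = (-3, 3, -1, 4, 3); ‖a_1‖ = 6.6332, so q_1 = (-0.4523, 0.4523, -0.1508, 0.6030, 0.4523).
q_1·a_2 = (-0.4523)·4 + 0.4523·4 + (-0.1508)·(-3) + 0.6030·(-3) + 0.4523·(-3) = -2.7136.
u_2 = a_2 + 2.7136·q_1 = (2.7727, 5.2273, -3.4091, -1.3636, -1.7727).
‖u_2‖ = 7.1858, so q_2 = (0.3859, 0.7274, -0.4744, -0.1898, -0.2467).
q_1·a_3 = (-0.4523)·0 + 0.4523·0 + (-0.1508)·(-3) + 0.6030·0 + 0.4523·(-2) = -0.4523; q_2·a_3 = 0.3859·0 + 0.7274·0 + (-0.4744)·(-3) + (-0.1898)·0 + (-0.2467)·(-2) = 1.9166.
u_3 = a_3 + 0.4523·q_1 − 1.9166·q_2 = (-0.9441, -1.1897, -2.1589, 0.6364, -1.3226).
‖u_3‖ = 3.0203, so q_3 = (-0.3126, -0.3939, -0.7148, 0.2107, -0.4379).
q_1·a_4 = (-0.4523)·(-4) + 0.4523·3 + (-0.1508)·0 + 0.6030·4 + 0.4523·(-1) = 5.1257; q_2·a_4 = 0.3859·(-4) + 0.7274·3 + (-0.4744)·0 + (-0.1898)·4 + (-0.2467)·(-1) = 0.1265; q_3·a_4 = (-0.3126)·(-4) + (-0.3939)·3 + (-0.7148)·0 + 0.2107·4 + (-0.4379)·(-1) = 1.3495.
u_4 = a_4 − 5.1257·q_1 − 0.1265·q_2 − 1.3495·q_3 = (-1.3088, 1.1214, 1.7973, 0.6487, -2.6960).
‖u_4‖ = 3.7270, so q_4 = (-0.3512, 0.3009, 0.4823, 0.1741, -0.7234).

Q = [[-0.4523, 0.3859, -0.3126, -0.3512], [0.4523, 0.7274, -0.3939, 0.3009], [-0.1508, -0.4744, -0.7148, 0.4823], [0.6030, -0.1898, 0.2107, 0.1741], [0.4523, -0.2467, -0.4379, -0.7234]], R = [[6.6332, -2.7136, -0.4523, 5.1257], [0.0000, 7.1858, 1.9166, 0.1265], [0.0000, 0.0000, 3.0203, 1.3495], [0.0000, 0.0000, 0.0000, 3.7270]]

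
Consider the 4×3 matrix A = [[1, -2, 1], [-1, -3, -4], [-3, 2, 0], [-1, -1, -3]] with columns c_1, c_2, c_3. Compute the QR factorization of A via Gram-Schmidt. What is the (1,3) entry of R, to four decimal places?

c_1 = (1, -1, -3, -1); ‖c_1‖ = 3.4641, so e_1 = (0.2887, -0.2887, -0.8660, -0.2887).
r_{13} = e_1·c_3 = 2.3094.

r_{13} = 2.3094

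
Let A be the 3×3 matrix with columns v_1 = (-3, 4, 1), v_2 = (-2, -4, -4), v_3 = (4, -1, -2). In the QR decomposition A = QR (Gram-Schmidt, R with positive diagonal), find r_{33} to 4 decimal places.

v_1 = (-3, 4, 1); ‖v_1‖ = 5.0990, so q_1 = (-0.5883, 0.7845, 0.1961).
q_1·v_2 = (-0.5883)·(-2) + 0.7845·(-4) + 0.1961·(-4) = -2.7456.
u_2 = v_2 + 2.7456·q_1 = (-3.6154, -1.8462, -3.4615).
‖u_2‖ = 5.3349, so q_2 = (-0.6777, -0.3460, -0.6488).
q_1·v_3 = (-0.5883)·4 + 0.7845·(-1) + 0.1961·(-2) = -3.5301; q_2·v_3 = (-0.6777)·4 + (-0.3460)·(-1) + (-0.6488)·(-2) = -1.0670.
u_3 = v_3 + 3.5301·q_1 + 1.0670·q_2 = (1.2000, 1.4000, -2.0000).
r_{33} = ‖u_3‖ = 2.7203.

r_{33} = 2.7203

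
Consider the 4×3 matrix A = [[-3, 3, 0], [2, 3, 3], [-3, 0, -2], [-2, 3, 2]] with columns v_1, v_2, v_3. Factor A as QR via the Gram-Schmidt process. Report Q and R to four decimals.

Q = [[-0.5883, 0.4014, -0.4669], [0.3922, 0.7555, -0.3155], [-0.5883, -0.2125, -0.2650], [-0.3922, 0.4722, 0.7824]], R = [[5.0990, -1.7650, 1.5689], [0.0000, 4.8872, 3.6359], [0.0000, 0.0000, 1.1484]]

q_1 = v_1/‖v_1‖ = (-3, 2, -3, -2)/5.0990 = (-0.5883, 0.3922, -0.5883, -0.3922).
r_{12} = q_1·v_2 = -1.7650.
u_2 = v_2 + 1.7650·q_1 = (1.9615, 3.6923, -1.0385, 2.3077).
‖u_2‖ = 4.8872, so q_2 = (0.4014, 0.7555, -0.2125, 0.4722).
r_{13} = q_1·v_3 = 1.5689; r_{23} = q_2·v_3 = 3.6359.
u_3 = v_3 − 1.5689·q_1 − 3.6359·q_2 = (-0.5362, -0.3623, -0.3043, 0.8986).
‖u_3‖ = 1.1484, so q_3 = (-0.4669, -0.3155, -0.2650, 0.7824).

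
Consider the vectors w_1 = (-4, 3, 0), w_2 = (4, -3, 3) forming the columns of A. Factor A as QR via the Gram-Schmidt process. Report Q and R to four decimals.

w_1 = (-4, 3, 0); ‖w_1‖ = 5.0000, so e_1 = (-0.8000, 0.6000, 0.0000).
e_1·w_2 = (-0.8000)·4 + 0.6000·(-3) + 0.0000·3 = -5.0000.
u_2 = w_2 + 5.0000·e_1 = (0.0000, 0.0000, 3.0000).
‖u_2‖ = 3.0000, so e_2 = (0.0000, 0.0000, 1.0000).

Q = [[-0.8000, 0.0000], [0.6000, 0.0000], [0.0000, 1.0000]], R = [[5.0000, -5.0000], [0.0000, 3.0000]]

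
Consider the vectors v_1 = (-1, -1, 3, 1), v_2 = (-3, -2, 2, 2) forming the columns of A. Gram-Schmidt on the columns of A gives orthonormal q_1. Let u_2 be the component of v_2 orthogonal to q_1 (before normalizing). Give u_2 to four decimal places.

u_2 = (-1.9167, -0.9167, -1.2500, 0.9167)

v_1 = (-1, -1, 3, 1); ‖v_1‖ = 3.4641, so q_1 = (-0.2887, -0.2887, 0.8660, 0.2887).
q_1·v_2 = (-0.2887)·(-3) + (-0.2887)·(-2) + 0.8660·2 + 0.2887·2 = 3.7528.
u_2 = v_2 − 3.7528·q_1 = (-1.9167, -0.9167, -1.2500, 0.9167).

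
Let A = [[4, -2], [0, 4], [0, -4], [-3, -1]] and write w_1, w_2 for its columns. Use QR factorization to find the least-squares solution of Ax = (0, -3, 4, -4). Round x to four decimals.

x = (0.3600, -0.6000)

w_1 = (4, 0, 0, -3); ‖w_1‖ = 5.0000, so q_1 = (0.8000, 0.0000, 0.0000, -0.6000).
q_1·w_2 = 0.8000·(-2) + 0.0000·4 + 0.0000·(-4) + (-0.6000)·(-1) = -1.0000.
u_2 = w_2 + 1.0000·q_1 = (-1.2000, 4.0000, -4.0000, -1.6000).
‖u_2‖ = 6.0000, so q_2 = (-0.2000, 0.6667, -0.6667, -0.2667).
Qᵀb = (2.4000, -3.6000).
Back-substitute: x_2 = -3.6000/6.0000 = -0.6000.
x_1 = (2.4000 + 1.0000·(-0.6000))/5.0000 = 0.3600.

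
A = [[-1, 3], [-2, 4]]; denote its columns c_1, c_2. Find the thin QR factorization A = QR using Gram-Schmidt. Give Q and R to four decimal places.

q_1 = c_1/‖c_1‖ = (-1, -2)/2.2361 = (-0.4472, -0.8944).
r_{12} = q_1·c_2 = -4.9193.
u_2 = c_2 + 4.9193·q_1 = (0.8000, -0.4000).
‖u_2‖ = 0.8944, so q_2 = (0.8944, -0.4472).

Q = [[-0.4472, 0.8944], [-0.8944, -0.4472]], R = [[2.2361, -4.9193], [0.0000, 0.8944]]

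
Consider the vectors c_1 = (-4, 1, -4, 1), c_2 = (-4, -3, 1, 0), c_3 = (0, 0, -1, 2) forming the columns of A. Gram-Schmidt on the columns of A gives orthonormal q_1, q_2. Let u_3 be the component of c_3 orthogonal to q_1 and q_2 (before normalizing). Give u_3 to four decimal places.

u_3 = (0.3836, -0.5342, -0.0685, 1.7945)

c_1 = (-4, 1, -4, 1); ‖c_1‖ = 5.8310, so q_1 = (-0.6860, 0.1715, -0.6860, 0.1715).
q_1·c_2 = (-0.6860)·(-4) + 0.1715·(-3) + (-0.6860)·1 + 0.1715·0 = 1.5435.
u_2 = c_2 − 1.5435·q_1 = (-2.9412, -3.2647, 2.0588, -0.2647).
‖u_2‖ = 4.8598, so q_2 = (-0.6052, -0.6718, 0.4236, -0.0545).
q_1·c_3 = (-0.6860)·0 + 0.1715·0 + (-0.6860)·(-1) + 0.1715·2 = 1.0290; q_2·c_3 = (-0.6052)·0 + (-0.6718)·0 + 0.4236·(-1) + (-0.0545)·2 = -0.5326.
u_3 = c_3 − 1.0290·q_1 + 0.5326·q_2 = (0.3836, -0.5342, -0.0685, 1.7945).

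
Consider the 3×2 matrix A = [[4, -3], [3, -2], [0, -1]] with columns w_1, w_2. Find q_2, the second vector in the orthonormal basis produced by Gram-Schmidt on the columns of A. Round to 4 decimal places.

q_1 = w_1/‖w_1‖ = (4, 3, 0)/5.0000 = (0.8000, 0.6000, 0.0000).
r_{12} = q_1·w_2 = -3.6000.
u_2 = w_2 + 3.6000·q_1 = (-0.1200, 0.1600, -1.0000).
‖u_2‖ = 1.0198, so q_2 = (-0.1177, 0.1569, -0.9806).

q_2 = (-0.1177, 0.1569, -0.9806)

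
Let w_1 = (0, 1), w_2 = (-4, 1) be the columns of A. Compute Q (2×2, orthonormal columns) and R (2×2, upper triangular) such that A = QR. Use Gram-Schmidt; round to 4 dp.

Q = [[0.0000, -1.0000], [1.0000, 0.0000]], R = [[1.0000, 1.0000], [0.0000, 4.0000]]

w_1 = (0, 1); ‖w_1‖ = 1.0000, so q_1 = (0.0000, 1.0000).
q_1·w_2 = 0.0000·(-4) + 1.0000·1 = 1.0000.
u_2 = w_2 − 1.0000·q_1 = (-4.0000, 0.0000).
‖u_2‖ = 4.0000, so q_2 = (-1.0000, 0.0000).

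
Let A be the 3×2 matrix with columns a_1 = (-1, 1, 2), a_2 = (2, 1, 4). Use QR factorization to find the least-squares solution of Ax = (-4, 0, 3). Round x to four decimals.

q_1 = a_1/‖a_1‖ = (-1, 1, 2)/2.4495 = (-0.4082, 0.4082, 0.8165).
r_{12} = q_1·a_2 = 2.8577.
u_2 = a_2 − 2.8577·q_1 = (3.1667, -0.1667, 1.6667).
‖u_2‖ = 3.5824, so q_2 = (0.8840, -0.0465, 0.4652).
Qᵀb = (4.0825, -2.1401).
Back-substitute: x_2 = -2.1401/3.5824 = -0.5974.
x_1 = (4.0825 − 2.8577·(-0.5974))/2.4495 = 2.3636.

x = (2.3636, -0.5974)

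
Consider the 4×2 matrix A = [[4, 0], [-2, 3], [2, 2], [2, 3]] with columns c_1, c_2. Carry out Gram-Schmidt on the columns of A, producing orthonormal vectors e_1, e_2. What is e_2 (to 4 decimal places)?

e_2 = (-0.1234, 0.7098, 0.3703, 0.5864)

c_1 = (4, -2, 2, 2); ‖c_1‖ = 5.2915, so e_1 = (0.7559, -0.3780, 0.3780, 0.3780).
e_1·c_2 = 0.7559·0 + (-0.3780)·3 + 0.3780·2 + 0.3780·3 = 0.7559.
u_2 = c_2 − 0.7559·e_1 = (-0.5714, 3.2857, 1.7143, 2.7143).
‖u_2‖ = 4.6291, so e_2 = (-0.1234, 0.7098, 0.3703, 0.5864).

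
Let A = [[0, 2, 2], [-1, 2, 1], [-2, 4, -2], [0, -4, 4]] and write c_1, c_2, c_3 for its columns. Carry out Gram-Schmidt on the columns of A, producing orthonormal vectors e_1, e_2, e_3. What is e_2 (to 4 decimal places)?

e_1 = c_1/‖c_1‖ = (0, -1, -2, 0)/2.2361 = (0.0000, -0.4472, -0.8944, 0.0000).
r_{12} = e_1·c_2 = -4.4721.
u_2 = c_2 + 4.4721·e_1 = (2.0000, 0.0000, 0.0000, -4.0000).
‖u_2‖ = 4.4721, so e_2 = (0.4472, 0.0000, 0.0000, -0.8944).

e_2 = (0.4472, 0.0000, 0.0000, -0.8944)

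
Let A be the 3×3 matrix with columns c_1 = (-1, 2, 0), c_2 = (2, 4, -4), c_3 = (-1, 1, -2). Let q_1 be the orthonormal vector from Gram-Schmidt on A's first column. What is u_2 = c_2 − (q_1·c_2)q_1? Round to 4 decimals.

u_2 = (3.2000, 1.6000, -4.0000)

c_1 = (-1, 2, 0); ‖c_1‖ = 2.2361, so q_1 = (-0.4472, 0.8944, 0.0000).
q_1·c_2 = (-0.4472)·2 + 0.8944·4 + 0.0000·(-4) = 2.6833.
u_2 = c_2 − 2.6833·q_1 = (3.2000, 1.6000, -4.0000).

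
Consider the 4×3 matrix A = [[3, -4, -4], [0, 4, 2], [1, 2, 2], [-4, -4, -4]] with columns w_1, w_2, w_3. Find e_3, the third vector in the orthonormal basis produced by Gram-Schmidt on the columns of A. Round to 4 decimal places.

e_3 = (-0.4484, -0.8270, 0.1691, -0.2940)

w_1 = (3, 0, 1, -4); ‖w_1‖ = 5.0990, so e_1 = (0.5883, 0.0000, 0.1961, -0.7845).
e_1·w_2 = 0.5883·(-4) + 0.0000·4 + 0.1961·2 + (-0.7845)·(-4) = 1.1767.
u_2 = w_2 − 1.1767·e_1 = (-4.6923, 4.0000, 1.7692, -3.0769).
‖u_2‖ = 7.1144, so e_2 = (-0.6595, 0.5622, 0.2487, -0.4325).
e_1·w_3 = 0.5883·(-4) + 0.0000·2 + 0.1961·2 + (-0.7845)·(-4) = 1.1767; e_2·w_3 = (-0.6595)·(-4) + 0.5622·2 + 0.2487·2 + (-0.4325)·(-4) = 5.9900.
u_3 = w_3 − 1.1767·e_1 − 5.9900·e_2 = (-0.7416, -1.3678, 0.2796, -0.4863).
‖u_3‖ = 1.6540, so e_3 = (-0.4484, -0.8270, 0.1691, -0.2940).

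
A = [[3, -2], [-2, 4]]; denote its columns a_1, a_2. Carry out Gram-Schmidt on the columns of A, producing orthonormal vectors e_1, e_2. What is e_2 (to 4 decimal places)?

e_1 = a_1/‖a_1‖ = (3, -2)/3.6056 = (0.8321, -0.5547).
r_{12} = e_1·a_2 = -3.8829.
u_2 = a_2 + 3.8829·e_1 = (1.2308, 1.8462).
‖u_2‖ = 2.2188, so e_2 = (0.5547, 0.8321).

e_2 = (0.5547, 0.8321)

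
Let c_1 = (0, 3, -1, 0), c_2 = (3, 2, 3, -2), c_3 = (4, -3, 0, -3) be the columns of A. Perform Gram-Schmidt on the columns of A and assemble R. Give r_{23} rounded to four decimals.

c_1 = (0, 3, -1, 0); ‖c_1‖ = 3.1623, so q_1 = (0.0000, 0.9487, -0.3162, 0.0000).
q_1·c_2 = 0.0000·3 + 0.9487·2 + (-0.3162)·3 + 0.0000·(-2) = 0.9487.
u_2 = c_2 − 0.9487·q_1 = (3.0000, 1.1000, 3.3000, -2.0000).
‖u_2‖ = 5.0100, so q_2 = (0.5988, 0.2196, 0.6587, -0.3992).
r_{23} = q_2·c_3 = 2.9341.

r_{23} = 2.9341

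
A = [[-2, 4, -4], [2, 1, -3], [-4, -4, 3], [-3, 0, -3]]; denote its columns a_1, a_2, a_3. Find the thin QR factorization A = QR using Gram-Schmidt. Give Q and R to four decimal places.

Q = [[-0.3482, 0.8414, 0.1936], [0.3482, 0.0720, -0.7469], [-0.6963, -0.5093, 0.0068], [-0.5222, 0.1661, -0.6361]], R = [[5.7446, 1.7408, -0.1741], [0.0000, 5.4745, -5.6073], [0.0000, 0.0000, 3.3953]]

e_1 = a_1/‖a_1‖ = (-2, 2, -4, -3)/5.7446 = (-0.3482, 0.3482, -0.6963, -0.5222).
r_{12} = e_1·a_2 = 1.7408.
u_2 = a_2 − 1.7408·e_1 = (4.6061, 0.3939, -2.7879, 0.9091).
‖u_2‖ = 5.4745, so e_2 = (0.8414, 0.0720, -0.5093, 0.1661).
r_{13} = e_1·a_3 = -0.1741; r_{23} = e_2·a_3 = -5.6073.
u_3 = a_3 + 0.1741·e_1 + 5.6073·e_2 = (0.6572, -2.5359, 0.0233, -2.1598).
‖u_3‖ = 3.3953, so e_3 = (0.1936, -0.7469, 0.0068, -0.6361).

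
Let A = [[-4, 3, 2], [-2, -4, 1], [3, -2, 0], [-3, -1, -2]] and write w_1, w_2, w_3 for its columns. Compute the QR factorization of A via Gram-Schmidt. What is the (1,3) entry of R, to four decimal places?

r_{13} = -0.6489

w_1 = (-4, -2, 3, -3); ‖w_1‖ = 6.1644, so e_1 = (-0.6489, -0.3244, 0.4867, -0.4867).
r_{13} = e_1·w_3 = -0.6489.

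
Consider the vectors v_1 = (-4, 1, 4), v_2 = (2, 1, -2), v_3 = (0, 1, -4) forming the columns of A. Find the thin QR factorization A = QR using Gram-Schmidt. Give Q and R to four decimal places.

Q = [[-0.6963, 0.1231, -0.7071], [0.1741, 0.9847, 0.0000], [0.6963, -0.1231, -0.7071]], R = [[5.7446, -2.6112, -2.6112], [0.0000, 1.4771, 1.4771], [0.0000, 0.0000, 2.8284]]

e_1 = v_1/‖v_1‖ = (-4, 1, 4)/5.7446 = (-0.6963, 0.1741, 0.6963).
r_{12} = e_1·v_2 = -2.6112.
u_2 = v_2 + 2.6112·e_1 = (0.1818, 1.4545, -0.1818).
‖u_2‖ = 1.4771, so e_2 = (0.1231, 0.9847, -0.1231).
r_{13} = e_1·v_3 = -2.6112; r_{23} = e_2·v_3 = 1.4771.
u_3 = v_3 + 2.6112·e_1 − 1.4771·e_2 = (-2.0000, 0.0000, -2.0000).
‖u_3‖ = 2.8284, so e_3 = (-0.7071, 0.0000, -0.7071).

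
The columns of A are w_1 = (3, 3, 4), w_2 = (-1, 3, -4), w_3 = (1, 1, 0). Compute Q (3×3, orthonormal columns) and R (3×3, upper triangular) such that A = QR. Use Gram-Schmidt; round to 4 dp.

e_1 = w_1/‖w_1‖ = (3, 3, 4)/5.8310 = (0.5145, 0.5145, 0.6860).
r_{12} = e_1·w_2 = -1.7150.
u_2 = w_2 + 1.7150·e_1 = (-0.1176, 3.8824, -2.8235).
‖u_2‖ = 4.8020, so e_2 = (-0.0245, 0.8085, -0.5880).
r_{13} = e_1·w_3 = 1.0290; r_{23} = e_2·w_3 = 0.7840.
u_3 = w_3 − 1.0290·e_1 − 0.7840·e_2 = (0.4898, -0.1633, -0.2449).
‖u_3‖ = 0.5714, so e_3 = (0.8571, -0.2857, -0.4286).

Q = [[0.5145, -0.0245, 0.8571], [0.5145, 0.8085, -0.2857], [0.6860, -0.5880, -0.4286]], R = [[5.8310, -1.7150, 1.0290], [0.0000, 4.8020, 0.7840], [0.0000, 0.0000, 0.5714]]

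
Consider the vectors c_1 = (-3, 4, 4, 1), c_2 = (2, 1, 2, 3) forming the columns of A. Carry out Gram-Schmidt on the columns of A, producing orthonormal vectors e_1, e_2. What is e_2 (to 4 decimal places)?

e_2 = (0.6592, 0.0356, 0.2851, 0.6949)

c_1 = (-3, 4, 4, 1); ‖c_1‖ = 6.4807, so e_1 = (-0.4629, 0.6172, 0.6172, 0.1543).
e_1·c_2 = (-0.4629)·2 + 0.6172·1 + 0.6172·2 + 0.1543·3 = 1.3887.
u_2 = c_2 − 1.3887·e_1 = (2.6429, 0.1429, 1.1429, 2.7857).
‖u_2‖ = 4.0089, so e_2 = (0.6592, 0.0356, 0.2851, 0.6949).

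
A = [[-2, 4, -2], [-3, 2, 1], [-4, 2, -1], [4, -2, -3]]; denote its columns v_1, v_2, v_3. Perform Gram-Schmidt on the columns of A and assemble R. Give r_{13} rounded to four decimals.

r_{13} = -1.0435

v_1 = (-2, -3, -4, 4); ‖v_1‖ = 6.7082, so e_1 = (-0.2981, -0.4472, -0.5963, 0.5963).
r_{13} = e_1·v_3 = -1.0435.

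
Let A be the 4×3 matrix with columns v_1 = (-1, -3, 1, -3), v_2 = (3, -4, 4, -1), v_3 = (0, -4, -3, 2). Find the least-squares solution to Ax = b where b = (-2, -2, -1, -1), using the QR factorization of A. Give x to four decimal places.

v_1 = (-1, -3, 1, -3); ‖v_1‖ = 4.4721, so e_1 = (-0.2236, -0.6708, 0.2236, -0.6708).
e_1·v_2 = (-0.2236)·3 + (-0.6708)·(-4) + 0.2236·4 + (-0.6708)·(-1) = 3.5777.
u_2 = v_2 − 3.5777·e_1 = (3.8000, -1.6000, 3.2000, 1.4000).
‖u_2‖ = 5.4037, so e_2 = (0.7032, -0.2961, 0.5922, 0.2591).
e_1·v_3 = (-0.2236)·0 + (-0.6708)·(-4) + 0.2236·(-3) + (-0.6708)·2 = 0.6708; e_2·v_3 = 0.7032·0 + (-0.2961)·(-4) + 0.5922·(-3) + 0.2591·2 = -0.0740.
u_3 = v_3 − 0.6708·e_1 + 0.0740·e_2 = (0.2021, -3.5719, -3.1062, 2.4692).
‖u_3‖ = 5.3427, so e_3 = (0.0378, -0.6686, -0.5814, 0.4622).
Qᵀb = (2.2361, -1.6655, 1.3807).
Back-substitute: x_3 = 1.3807/5.3427 = 0.2584.
x_2 = (-1.6655 + 0.0740·0.2584)/5.4037 = -0.3047.
x_1 = (2.2361 − 3.5777·(-0.3047) − 0.6708·0.2584)/4.4721 = 0.7050.

x = (0.7050, -0.3047, 0.2584)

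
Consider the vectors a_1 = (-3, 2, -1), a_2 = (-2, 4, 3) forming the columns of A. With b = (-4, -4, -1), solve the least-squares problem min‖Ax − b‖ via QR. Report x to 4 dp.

a_1 = (-3, 2, -1); ‖a_1‖ = 3.7417, so e_1 = (-0.8018, 0.5345, -0.2673).
e_1·a_2 = (-0.8018)·(-2) + 0.5345·4 + (-0.2673)·3 = 2.9399.
u_2 = a_2 − 2.9399·e_1 = (0.3571, 2.4286, 3.7857).
‖u_2‖ = 4.5119, so e_2 = (0.0792, 0.5383, 0.8391).
Qᵀb = (1.3363, -3.3087).
Back-substitute: x_2 = -3.3087/4.5119 = -0.7333.
x_1 = (1.3363 − 2.9399·(-0.7333))/3.7417 = 0.9333.

x = (0.9333, -0.7333)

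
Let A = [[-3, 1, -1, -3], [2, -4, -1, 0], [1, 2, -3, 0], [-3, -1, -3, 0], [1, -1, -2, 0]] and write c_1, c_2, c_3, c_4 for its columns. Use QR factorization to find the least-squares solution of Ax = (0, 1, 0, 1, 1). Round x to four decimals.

x = (-0.0363, -0.2486, -0.2253, 0.0285)

e_1 = c_1/‖c_1‖ = (-3, 2, 1, -3, 1)/4.8990 = (-0.6124, 0.4082, 0.2041, -0.6124, 0.2041).
r_{12} = e_1·c_2 = -1.4289.
u_2 = c_2 + 1.4289·e_1 = (0.1250, -3.4167, 2.2917, -1.8750, -0.7083).
‖u_2‖ = 4.5780, so e_2 = (0.0273, -0.7463, 0.5006, -0.4096, -0.1547).
r_{13} = e_1·c_3 = 1.0206; r_{23} = e_2·c_3 = 0.7554.
u_3 = c_3 − 1.0206·e_1 − 0.7554·e_2 = (-0.3956, -0.8529, -3.5865, -2.0656, -2.0915).
‖u_3‖ = 4.7316, so e_3 = (-0.0836, -0.1803, -0.7580, -0.4366, -0.4420).
r_{14} = e_1·c_4 = 1.8371; r_{24} = e_2·c_4 = -0.0819; r_{34} = e_3·c_4 = 0.2508.
u_4 = c_4 − 1.8371·e_1 + 0.0819·e_2 − 0.2508·e_3 = (-1.8518, -0.7659, -0.1439, 1.2010, -0.2768).
‖u_4‖ = 2.3570, so e_4 = (-0.7857, -0.3250, -0.0610, 0.5095, -0.1174).
Qᵀb = (0.0000, -1.3106, -1.0588, 0.0671).
Back-substitute: x_4 = 0.0671/2.3570 = 0.0285.
x_3 = (-1.0588 − 0.2508·0.0285)/4.7316 = -0.2253.
x_2 = (-1.3106 − 0.7554·(-0.2253) + 0.0819·0.0285)/4.5780 = -0.2486.
x_1 = (0.0000 + 1.4289·(-0.2486) − 1.0206·(-0.2253) − 1.8371·0.0285)/4.8990 = -0.0363.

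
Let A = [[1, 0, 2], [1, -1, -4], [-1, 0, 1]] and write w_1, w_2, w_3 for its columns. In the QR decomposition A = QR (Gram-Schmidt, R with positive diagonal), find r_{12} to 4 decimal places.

q_1 = w_1/‖w_1‖ = (1, 1, -1)/1.7321 = (0.5774, 0.5774, -0.5774).
r_{12} = q_1·w_2 = -0.5774.

r_{12} = -0.5774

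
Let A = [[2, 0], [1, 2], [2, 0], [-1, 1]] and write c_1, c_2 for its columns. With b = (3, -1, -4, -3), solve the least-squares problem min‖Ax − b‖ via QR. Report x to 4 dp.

c_1 = (2, 1, 2, -1); ‖c_1‖ = 3.1623, so q_1 = (0.6325, 0.3162, 0.6325, -0.3162).
q_1·c_2 = 0.6325·0 + 0.3162·2 + 0.6325·0 + (-0.3162)·1 = 0.3162.
u_2 = c_2 − 0.3162·q_1 = (-0.2000, 1.9000, -0.2000, 1.1000).
‖u_2‖ = 2.2136, so q_2 = (-0.0904, 0.8583, -0.0904, 0.4969).
Qᵀb = (0.0000, -2.2588).
Back-substitute: x_2 = -2.2588/2.2136 = -1.0204.
x_1 = (0.0000 − 0.3162·(-1.0204))/3.1623 = 0.1020.

x = (0.1020, -1.0204)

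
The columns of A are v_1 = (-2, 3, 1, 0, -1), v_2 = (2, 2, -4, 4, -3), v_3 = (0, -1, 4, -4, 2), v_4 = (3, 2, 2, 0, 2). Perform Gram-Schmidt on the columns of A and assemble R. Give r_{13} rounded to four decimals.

r_{13} = -0.2582

q_1 = v_1/‖v_1‖ = (-2, 3, 1, 0, -1)/3.8730 = (-0.5164, 0.7746, 0.2582, 0.0000, -0.2582).
r_{13} = q_1·v_3 = -0.2582.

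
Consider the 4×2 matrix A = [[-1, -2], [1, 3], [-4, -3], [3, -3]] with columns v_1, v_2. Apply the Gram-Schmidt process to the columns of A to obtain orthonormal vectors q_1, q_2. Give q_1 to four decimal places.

q_1 = v_1/‖v_1‖ = (-1, 1, -4, 3)/5.1962 = (-0.1925, 0.1925, -0.7698, 0.5774).

q_1 = (-0.1925, 0.1925, -0.7698, 0.5774)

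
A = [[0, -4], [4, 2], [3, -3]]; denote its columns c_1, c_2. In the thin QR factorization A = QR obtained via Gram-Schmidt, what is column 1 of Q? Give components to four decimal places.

q_1 = c_1/‖c_1‖ = (0, 4, 3)/5.0000 = (0.0000, 0.8000, 0.6000).

q_1 = (0.0000, 0.8000, 0.6000)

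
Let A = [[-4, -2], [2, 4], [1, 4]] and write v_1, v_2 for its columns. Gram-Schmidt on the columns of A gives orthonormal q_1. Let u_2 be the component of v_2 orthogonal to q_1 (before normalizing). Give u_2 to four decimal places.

u_2 = (1.8095, 2.0952, 3.0476)

v_1 = (-4, 2, 1); ‖v_1‖ = 4.5826, so q_1 = (-0.8729, 0.4364, 0.2182).
q_1·v_2 = (-0.8729)·(-2) + 0.4364·4 + 0.2182·4 = 4.3644.
u_2 = v_2 − 4.3644·q_1 = (1.8095, 2.0952, 3.0476).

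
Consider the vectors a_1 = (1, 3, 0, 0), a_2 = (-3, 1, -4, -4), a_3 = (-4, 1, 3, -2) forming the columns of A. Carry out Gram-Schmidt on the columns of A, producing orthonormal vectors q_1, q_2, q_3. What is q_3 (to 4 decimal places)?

a_1 = (1, 3, 0, 0); ‖a_1‖ = 3.1623, so q_1 = (0.3162, 0.9487, 0.0000, 0.0000).
q_1·a_2 = 0.3162·(-3) + 0.9487·1 + 0.0000·(-4) + 0.0000·(-4) = 0.0000.
u_2 = a_2 + 0.0000·q_1 = (-3.0000, 1.0000, -4.0000, -4.0000).
‖u_2‖ = 6.4807, so q_2 = (-0.4629, 0.1543, -0.6172, -0.6172).
q_1·a_3 = 0.3162·(-4) + 0.9487·1 + 0.0000·3 + 0.0000·(-2) = -0.3162; q_2·a_3 = (-0.4629)·(-4) + 0.1543·1 + (-0.6172)·3 + (-0.6172)·(-2) = 1.3887.
u_3 = a_3 + 0.3162·q_1 − 1.3887·q_2 = (-3.2571, 1.0857, 3.8571, -1.1429).
‖u_3‖ = 5.2888, so q_3 = (-0.6159, 0.2053, 0.7293, -0.2161).

q_3 = (-0.6159, 0.2053, 0.7293, -0.2161)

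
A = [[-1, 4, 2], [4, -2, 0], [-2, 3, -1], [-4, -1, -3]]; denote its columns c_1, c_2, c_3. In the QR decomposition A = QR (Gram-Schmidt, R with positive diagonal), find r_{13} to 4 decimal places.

r_{13} = 1.9728

c_1 = (-1, 4, -2, -4); ‖c_1‖ = 6.0828, so q_1 = (-0.1644, 0.6576, -0.3288, -0.6576).
r_{13} = q_1·c_3 = 1.9728.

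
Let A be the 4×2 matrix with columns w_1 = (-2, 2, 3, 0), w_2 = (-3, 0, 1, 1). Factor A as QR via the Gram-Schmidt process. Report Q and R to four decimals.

Q = [[-0.4851, -0.7774], [0.4851, -0.4240], [0.7276, -0.2356], [0.0000, 0.4005]], R = [[4.1231, 2.1828], [0.0000, 2.4971]]

q_1 = w_1/‖w_1‖ = (-2, 2, 3, 0)/4.1231 = (-0.4851, 0.4851, 0.7276, 0.0000).
r_{12} = q_1·w_2 = 2.1828.
u_2 = w_2 − 2.1828·q_1 = (-1.9412, -1.0588, -0.5882, 1.0000).
‖u_2‖ = 2.4971, so q_2 = (-0.7774, -0.4240, -0.2356, 0.4005).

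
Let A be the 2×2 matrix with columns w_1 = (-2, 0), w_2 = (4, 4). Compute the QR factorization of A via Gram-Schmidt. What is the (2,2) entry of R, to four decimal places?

r_{22} = 4.0000

e_1 = w_1/‖w_1‖ = (-2, 0)/2.0000 = (-1.0000, 0.0000).
r_{12} = e_1·w_2 = -4.0000.
u_2 = w_2 + 4.0000·e_1 = (0.0000, 4.0000).
r_{22} = ‖u_2‖ = 4.0000.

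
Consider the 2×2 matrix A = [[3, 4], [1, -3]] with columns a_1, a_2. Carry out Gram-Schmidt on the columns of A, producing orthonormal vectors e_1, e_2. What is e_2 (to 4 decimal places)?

a_1 = (3, 1); ‖a_1‖ = 3.1623, so e_1 = (0.9487, 0.3162).
e_1·a_2 = 0.9487·4 + 0.3162·(-3) = 2.8460.
u_2 = a_2 − 2.8460·e_1 = (1.3000, -3.9000).
‖u_2‖ = 4.1110, so e_2 = (0.3162, -0.9487).

e_2 = (0.3162, -0.9487)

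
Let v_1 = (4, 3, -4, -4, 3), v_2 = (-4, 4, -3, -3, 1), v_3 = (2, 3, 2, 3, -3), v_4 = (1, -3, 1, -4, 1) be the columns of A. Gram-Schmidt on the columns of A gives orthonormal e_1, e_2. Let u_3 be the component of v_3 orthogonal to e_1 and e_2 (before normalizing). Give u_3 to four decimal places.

v_1 = (4, 3, -4, -4, 3); ‖v_1‖ = 8.1240, so e_1 = (0.4924, 0.3693, -0.4924, -0.4924, 0.3693).
e_1·v_2 = 0.4924·(-4) + 0.3693·4 + (-0.4924)·(-3) + (-0.4924)·(-3) + 0.3693·1 = 2.8311.
u_2 = v_2 − 2.8311·e_1 = (-5.3939, 2.9545, -1.6061, -1.6061, -0.0455).
‖u_2‖ = 6.5563, so e_2 = (-0.8227, 0.4506, -0.2450, -0.2450, -0.0069).
e_1·v_3 = 0.4924·2 + 0.3693·3 + (-0.4924)·2 + (-0.4924)·3 + 0.3693·(-3) = -1.4771; e_2·v_3 = (-0.8227)·2 + 0.4506·3 + (-0.2450)·2 + (-0.2450)·3 + (-0.0069)·(-3) = -1.4975.
u_3 = v_3 + 1.4771·e_1 + 1.4975·e_2 = (1.4952, 4.2203, 0.9059, 1.9059, -2.4649).

u_3 = (1.4952, 4.2203, 0.9059, 1.9059, -2.4649)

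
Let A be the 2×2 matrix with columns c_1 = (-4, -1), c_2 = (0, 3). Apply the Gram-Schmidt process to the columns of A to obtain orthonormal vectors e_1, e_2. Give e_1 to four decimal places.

c_1 = (-4, -1); ‖c_1‖ = 4.1231, so e_1 = (-0.9701, -0.2425).

e_1 = (-0.9701, -0.2425)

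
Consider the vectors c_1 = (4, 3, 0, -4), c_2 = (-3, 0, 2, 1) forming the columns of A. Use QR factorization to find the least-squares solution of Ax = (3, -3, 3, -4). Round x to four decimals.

c_1 = (4, 3, 0, -4); ‖c_1‖ = 6.4031, so q_1 = (0.6247, 0.4685, 0.0000, -0.6247).
q_1·c_2 = 0.6247·(-3) + 0.4685·0 + 0.0000·2 + (-0.6247)·1 = -2.4988.
u_2 = c_2 + 2.4988·q_1 = (-1.4390, 1.1707, 2.0000, -0.5610).
‖u_2‖ = 2.7850, so q_2 = (-0.5167, 0.4204, 0.7181, -0.2014).
Qᵀb = (2.9673, 0.1489).
Back-substitute: x_2 = 0.1489/2.7850 = 0.0535.
x_1 = (2.9673 + 2.4988·0.0535)/6.4031 = 0.4843.

x = (0.4843, 0.0535)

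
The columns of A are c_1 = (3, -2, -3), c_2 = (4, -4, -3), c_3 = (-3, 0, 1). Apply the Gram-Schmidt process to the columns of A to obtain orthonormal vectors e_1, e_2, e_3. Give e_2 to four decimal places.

e_1 = c_1/‖c_1‖ = (3, -2, -3)/4.6904 = (0.6396, -0.4264, -0.6396).
r_{12} = e_1·c_2 = 6.1828.
u_2 = c_2 − 6.1828·e_1 = (0.0455, -1.3636, 0.9545).
‖u_2‖ = 1.6652, so e_2 = (0.0273, -0.8189, 0.5732).

e_2 = (0.0273, -0.8189, 0.5732)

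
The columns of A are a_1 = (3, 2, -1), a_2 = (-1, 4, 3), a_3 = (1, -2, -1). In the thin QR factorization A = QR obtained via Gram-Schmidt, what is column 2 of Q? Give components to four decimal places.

e_1 = a_1/‖a_1‖ = (3, 2, -1)/3.7417 = (0.8018, 0.5345, -0.2673).
r_{12} = e_1·a_2 = 0.5345.
u_2 = a_2 − 0.5345·e_1 = (-1.4286, 3.7143, 3.1429).
‖u_2‖ = 5.0709, so e_2 = (-0.2817, 0.7325, 0.6198).

e_2 = (-0.2817, 0.7325, 0.6198)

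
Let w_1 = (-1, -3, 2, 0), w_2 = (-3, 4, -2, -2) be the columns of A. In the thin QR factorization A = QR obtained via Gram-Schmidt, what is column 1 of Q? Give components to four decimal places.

e_1 = w_1/‖w_1‖ = (-1, -3, 2, 0)/3.7417 = (-0.2673, -0.8018, 0.5345, 0.0000).

e_1 = (-0.2673, -0.8018, 0.5345, 0.0000)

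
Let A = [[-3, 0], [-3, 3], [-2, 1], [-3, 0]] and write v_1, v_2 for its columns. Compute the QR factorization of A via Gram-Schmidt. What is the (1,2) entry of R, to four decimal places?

r_{12} = -1.9757

v_1 = (-3, -3, -2, -3); ‖v_1‖ = 5.5678, so e_1 = (-0.5388, -0.5388, -0.3592, -0.5388).
r_{12} = e_1·v_2 = -1.9757.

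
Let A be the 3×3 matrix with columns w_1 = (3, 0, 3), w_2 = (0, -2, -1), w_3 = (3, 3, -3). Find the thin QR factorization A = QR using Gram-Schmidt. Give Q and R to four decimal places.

w_1 = (3, 0, 3); ‖w_1‖ = 4.2426, so q_1 = (0.7071, 0.0000, 0.7071).
q_1·w_2 = 0.7071·0 + 0.0000·(-2) + 0.7071·(-1) = -0.7071.
u_2 = w_2 + 0.7071·q_1 = (0.5000, -2.0000, -0.5000).
‖u_2‖ = 2.1213, so q_2 = (0.2357, -0.9428, -0.2357).
q_1·w_3 = 0.7071·3 + 0.0000·3 + 0.7071·(-3) = 0.0000; q_2·w_3 = 0.2357·3 + (-0.9428)·3 + (-0.2357)·(-3) = -1.4142.
u_3 = w_3 − 0.0000·q_1 + 1.4142·q_2 = (3.3333, 1.6667, -3.3333).
‖u_3‖ = 5.0000, so q_3 = (0.6667, 0.3333, -0.6667).

Q = [[0.7071, 0.2357, 0.6667], [0.0000, -0.9428, 0.3333], [0.7071, -0.2357, -0.6667]], R = [[4.2426, -0.7071, 0.0000], [0.0000, 2.1213, -1.4142], [0.0000, 0.0000, 5.0000]]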